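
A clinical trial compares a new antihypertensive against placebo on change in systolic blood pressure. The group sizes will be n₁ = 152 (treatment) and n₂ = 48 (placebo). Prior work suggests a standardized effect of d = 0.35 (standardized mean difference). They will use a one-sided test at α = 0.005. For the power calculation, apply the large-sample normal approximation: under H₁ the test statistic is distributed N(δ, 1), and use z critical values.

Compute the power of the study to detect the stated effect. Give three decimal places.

Power ≈ 0.322

Noncentrality parameter: δ = d / √(1/n₁ + 1/n₂) = 0.35 / √(1/152 + 1/48) = 2.1140
Critical value for a one-sided test at α = 0.005: z_α = 2.576.
Power = P(Z > 2.576 − δ) = Φ(-0.462) = 0.3221.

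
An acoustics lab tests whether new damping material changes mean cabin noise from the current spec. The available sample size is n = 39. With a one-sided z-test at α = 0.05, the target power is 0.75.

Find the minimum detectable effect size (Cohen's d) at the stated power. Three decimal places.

Required noncentrality: δ = z_{0.05} + z_{0.25} = 1.645 + 0.674 = 2.319.
δ = d·√n ⇒ d = δ/√n = 2.319/√39 = 0.3714.

d ≈ 0.371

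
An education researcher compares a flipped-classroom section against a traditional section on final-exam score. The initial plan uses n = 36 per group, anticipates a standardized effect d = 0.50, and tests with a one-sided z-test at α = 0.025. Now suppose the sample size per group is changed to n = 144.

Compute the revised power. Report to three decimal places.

Power ≈ 0.989

With n = 144 per group: δ = d·√(n/2) = 0.50 × √(144/2) = 4.2426. Critical value z_{0.025} = 1.960.
Revised power = P(Z > 1.960 − δ) = Φ(2.283) = 0.9888.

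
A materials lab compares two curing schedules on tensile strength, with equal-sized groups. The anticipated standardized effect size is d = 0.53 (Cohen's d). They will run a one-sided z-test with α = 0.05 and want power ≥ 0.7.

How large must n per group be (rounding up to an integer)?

For power 0.7 need Φ(δ − z_{0.05}) = 0.7, so δ = z_{0.05} + z_{0.30} = 1.645 + 0.524 = 2.169.
δ = d·√(n/2) ⇒ n = 2(δ/d)² = 2 × (2.169 / 0.53)² = 33.50.
Round up to the next whole unit.

n = 34 per group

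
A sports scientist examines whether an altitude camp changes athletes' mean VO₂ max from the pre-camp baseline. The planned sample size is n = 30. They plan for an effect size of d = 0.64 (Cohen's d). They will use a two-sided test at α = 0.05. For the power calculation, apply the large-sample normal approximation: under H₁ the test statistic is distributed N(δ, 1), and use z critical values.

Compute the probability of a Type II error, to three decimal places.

Noncentrality parameter: δ = d·√n = 0.64 × √30 = 3.5054
Two-sided α = 0.05 → critical value z_{0.025} = 1.960.
Power = Φ(δ − 1.960) + Φ(−δ − 1.960) = Φ(1.545) + Φ(-5.465) = 0.9389 + 0.0000 = 0.9389.
Type II error: β = 1 − power = 1 − 0.9389 = 0.0611.

β ≈ 0.061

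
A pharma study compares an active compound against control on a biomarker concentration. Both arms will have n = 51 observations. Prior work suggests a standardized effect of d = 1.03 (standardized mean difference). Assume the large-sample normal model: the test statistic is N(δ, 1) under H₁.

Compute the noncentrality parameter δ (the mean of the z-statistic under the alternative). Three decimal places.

The noncentrality parameter scales effect size by the design's sample-size factor: δ = d·√(n/2) = 1.03 × √(51/2) = 5.2012

δ ≈ 5.201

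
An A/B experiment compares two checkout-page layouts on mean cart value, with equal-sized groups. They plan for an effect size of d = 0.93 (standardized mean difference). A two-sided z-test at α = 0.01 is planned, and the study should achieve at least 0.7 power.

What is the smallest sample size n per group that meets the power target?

For power 0.7 need Φ(δ − z_{0.005}) = 0.7, so δ = z_{0.005} + z_{0.30} = 2.576 + 0.524 = 3.100.
(The Φ(−δ − z_{α/2}) term is vanishingly small for δ > 0 and is dropped in the standard sample-size formula.)
δ = d·√(n/2) ⇒ n = 2(δ/d)² = 2 × (3.100 / 0.93)² = 22.23.
Round up to the next whole unit.

n = 23 per group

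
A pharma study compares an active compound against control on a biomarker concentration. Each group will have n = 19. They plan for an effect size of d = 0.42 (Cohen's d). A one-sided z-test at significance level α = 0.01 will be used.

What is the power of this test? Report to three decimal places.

Noncentrality parameter: δ = d·√(n/2) = 0.42 × √(19/2) = 1.2945
Critical value for a one-sided test at α = 0.01: z_α = 2.326.
Power = Φ(δ − 2.326) = Φ(-1.032) = 0.1511.

Power ≈ 0.151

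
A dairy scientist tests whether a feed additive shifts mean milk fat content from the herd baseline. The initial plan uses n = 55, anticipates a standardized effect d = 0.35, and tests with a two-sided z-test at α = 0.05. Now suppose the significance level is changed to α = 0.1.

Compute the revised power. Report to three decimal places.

Power ≈ 0.829

δ = d·√n = 0.35 × √55 = 2.5957 (unchanged). New critical value: z_{0.05} = 1.645.
Revised power = Φ(δ − 1.645) + Φ(−δ − 1.645) = Φ(0.951) + Φ(-4.241) = 0.8292 + 0.0000 = 0.8292.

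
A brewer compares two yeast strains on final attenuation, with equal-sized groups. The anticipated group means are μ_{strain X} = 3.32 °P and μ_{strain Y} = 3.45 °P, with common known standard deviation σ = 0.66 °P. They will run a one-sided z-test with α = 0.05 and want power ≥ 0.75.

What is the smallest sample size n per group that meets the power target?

Standardized effect: d = |μ_{strain X} − μ_{strain Y}| / σ = |3.32 − 3.45| / 0.66 = 0.1970
Set Φ(δ − 1.645) = 0.75; then δ − 1.645 = Φ⁻¹(0.75) = 0.674, giving δ = 2.319.
δ = d·√(n/2) ⇒ n = 2(δ/d)² = 2 × (2.319 / 0.1970)² = 277.31.
Rounding up, n = 278 per group.

n = 278 per group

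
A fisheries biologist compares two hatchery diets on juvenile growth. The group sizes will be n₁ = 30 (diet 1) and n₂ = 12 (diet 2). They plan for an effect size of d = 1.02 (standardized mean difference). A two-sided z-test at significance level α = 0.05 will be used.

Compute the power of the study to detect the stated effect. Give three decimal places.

Power ≈ 0.848

Noncentrality parameter: δ = d / √(1/n₁ + 1/n₂) = 1.02 / √(1/30 + 1/12) = 2.9863
Critical value for a two-sided test at α = 0.05: z_{α/2} = 1.960.
Power = Φ(δ − 1.960) + Φ(−δ − 1.960) = Φ(1.026) + Φ(-4.946) = 0.8476 + 0.0000 = 0.8476.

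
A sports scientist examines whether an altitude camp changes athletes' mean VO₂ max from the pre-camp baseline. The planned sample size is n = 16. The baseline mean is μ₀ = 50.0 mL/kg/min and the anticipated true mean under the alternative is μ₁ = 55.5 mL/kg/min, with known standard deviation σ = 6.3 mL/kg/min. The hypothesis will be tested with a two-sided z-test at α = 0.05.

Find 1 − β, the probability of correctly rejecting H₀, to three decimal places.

Power ≈ 0.937

Standardized effect: d = |μ₁ − μ₀| / σ = |55.5 − 50.0| / 6.3 = 0.8730
Noncentrality parameter: λ = d·√n = 0.8730 × √16 = 3.4921
Two-sided α = 0.05 → critical value z_{0.025} = 1.960.
Power = Φ(λ − 1.960) + Φ(−λ − 1.960) = Φ(1.532) + Φ(-5.452) = 0.9373 + 0.0000 = 0.9373.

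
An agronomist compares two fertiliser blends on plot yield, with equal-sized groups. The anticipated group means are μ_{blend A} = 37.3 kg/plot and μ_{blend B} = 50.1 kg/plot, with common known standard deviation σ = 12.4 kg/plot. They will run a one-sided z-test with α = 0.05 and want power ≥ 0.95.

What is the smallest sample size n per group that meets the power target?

Standardized effect: d = |μ_{blend A} − μ_{blend B}| / σ = |37.3 − 50.1| / 12.4 = 1.0323
Set Φ(δ − 1.645) = 0.95; then δ − 1.645 = Φ⁻¹(0.95) = 1.645, giving δ = 3.290.
δ = d·√(n/2) ⇒ n = 2(δ/d)² = 2 × (3.290 / 1.0323)² = 20.31.
Rounding up, n = 21 per group.

n = 21 per group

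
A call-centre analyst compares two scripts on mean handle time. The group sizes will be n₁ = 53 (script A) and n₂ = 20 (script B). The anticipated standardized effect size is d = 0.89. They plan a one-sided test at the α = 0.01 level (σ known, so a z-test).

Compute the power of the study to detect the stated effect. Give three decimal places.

Power ≈ 0.857

Noncentrality parameter: δ = d / √(1/n₁ + 1/n₂) = 0.89 / √(1/53 + 1/20) = 3.3914
Critical value for a one-sided test at α = 0.01: z_α = 2.326.
Power = P(Z > 2.326 − δ) = Φ(1.065) = 0.8566.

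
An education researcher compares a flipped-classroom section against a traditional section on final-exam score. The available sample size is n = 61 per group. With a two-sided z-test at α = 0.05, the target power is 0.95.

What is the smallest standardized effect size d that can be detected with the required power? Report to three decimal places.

d ≈ 0.653

Need Φ(δ − 1.960) = 0.95, so δ = 1.960 + 1.645 = 3.605.
(The second rejection-region term Φ(−δ − z_{α/2}) is negligible and dropped.)
δ = d·√(n/2) ⇒ d = δ/√(n/2) = 3.605/√(61/2) = 0.6527.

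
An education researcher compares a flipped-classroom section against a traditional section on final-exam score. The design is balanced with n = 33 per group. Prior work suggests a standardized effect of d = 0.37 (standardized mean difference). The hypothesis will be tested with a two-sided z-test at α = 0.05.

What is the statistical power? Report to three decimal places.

Power ≈ 0.324

Noncentrality parameter: δ = d·√(n/2) = 0.37 × √(33/2) = 1.5029
Critical value for a two-sided test at α = 0.05: z_{α/2} = 1.960.
Power = Φ(δ − 1.960) + Φ(−δ − 1.960) = Φ(-0.457) + Φ(-3.463) = 0.3238 + 0.0003 = 0.3241.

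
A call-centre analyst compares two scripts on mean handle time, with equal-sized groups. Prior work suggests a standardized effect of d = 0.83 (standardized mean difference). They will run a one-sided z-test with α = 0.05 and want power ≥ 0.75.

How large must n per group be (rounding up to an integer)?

For power 0.75 need Φ(δ − z_{0.05}) = 0.75, so δ = z_{0.05} + z_{0.25} = 1.645 + 0.674 = 2.319.
δ = d·√(n/2) ⇒ n = 2(δ/d)² = 2 × (2.319 / 0.83)² = 15.62.
Rounding up, n = 16 per group.

n = 16 per group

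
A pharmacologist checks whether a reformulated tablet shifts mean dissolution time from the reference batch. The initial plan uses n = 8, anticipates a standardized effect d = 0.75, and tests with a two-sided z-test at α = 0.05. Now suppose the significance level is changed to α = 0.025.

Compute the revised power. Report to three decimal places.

δ = d·√n = 0.75 × √8 = 2.1213 (unchanged). New critical value: z_{0.0125} = 2.241.
Revised power = Φ(δ − 2.241) + Φ(−δ − 2.241) = Φ(-0.120) + Φ(-4.363) = 0.4522 + 0.0000 = 0.4522.

Power ≈ 0.452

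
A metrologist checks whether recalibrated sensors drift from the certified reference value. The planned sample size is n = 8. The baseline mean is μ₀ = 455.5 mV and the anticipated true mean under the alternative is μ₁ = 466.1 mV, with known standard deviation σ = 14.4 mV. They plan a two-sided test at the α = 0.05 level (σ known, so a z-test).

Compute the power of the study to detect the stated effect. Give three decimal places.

Power ≈ 0.549

Standardized effect: d = |μ₁ − μ₀| / σ = |466.1 − 455.5| / 14.4 = 0.7361
Noncentrality parameter: λ = d·√n = 0.7361 × √8 = 2.0820
Critical value for a two-sided test at α = 0.05: z_{α/2} = 1.960.
Power = Φ(λ − 1.960) + Φ(−λ − 1.960) = Φ(0.122) + Φ(-4.042) = 0.5486 + 0.0000 = 0.5486.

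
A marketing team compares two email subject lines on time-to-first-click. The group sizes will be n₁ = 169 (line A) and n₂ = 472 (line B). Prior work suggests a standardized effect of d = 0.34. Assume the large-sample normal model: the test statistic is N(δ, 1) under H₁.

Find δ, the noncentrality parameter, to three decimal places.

δ ≈ 3.793

δ = d / √(1/n₁ + 1/n₂) = 0.34 / √(1/169 + 1/472) = 3.7928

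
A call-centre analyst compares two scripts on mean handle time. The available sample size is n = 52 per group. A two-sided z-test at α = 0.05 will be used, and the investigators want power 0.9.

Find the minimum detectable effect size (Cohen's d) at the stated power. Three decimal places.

Required noncentrality: δ = z_{0.025} + z_{0.10} = 1.960 + 1.282 = 3.242.
(The second rejection-region term Φ(−δ − z_{α/2}) is negligible and dropped.)
δ = d·√(n/2) ⇒ d = δ/√(n/2) = 3.242/√(52/2) = 0.6357.

d ≈ 0.636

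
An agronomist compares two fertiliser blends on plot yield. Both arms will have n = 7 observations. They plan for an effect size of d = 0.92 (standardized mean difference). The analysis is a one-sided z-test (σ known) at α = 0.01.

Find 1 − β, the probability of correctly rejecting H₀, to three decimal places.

Power ≈ 0.273

Noncentrality parameter: δ = d·√(n/2) = 0.92 × √(7/2) = 1.7212
One-sided α = 0.01 → critical value z_{0.01} = 2.326.
Power = P(Z > 2.326 − δ) = Φ(-0.605) = 0.2725.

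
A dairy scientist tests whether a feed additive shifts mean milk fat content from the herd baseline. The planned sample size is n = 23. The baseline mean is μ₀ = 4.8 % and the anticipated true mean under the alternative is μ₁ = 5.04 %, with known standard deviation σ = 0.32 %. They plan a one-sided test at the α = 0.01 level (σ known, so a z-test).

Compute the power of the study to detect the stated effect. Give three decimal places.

Power ≈ 0.898

Standardized effect: d = |μ₁ − μ₀| / σ = |5.04 − 4.8| / 0.32 = 0.7500
Noncentrality parameter: δ = d·√n = 0.7500 × √23 = 3.5969
One-sided α = 0.01 → critical value z_{0.01} = 2.326.
Power = Φ(δ − 2.326) = Φ(1.271) = 0.8981.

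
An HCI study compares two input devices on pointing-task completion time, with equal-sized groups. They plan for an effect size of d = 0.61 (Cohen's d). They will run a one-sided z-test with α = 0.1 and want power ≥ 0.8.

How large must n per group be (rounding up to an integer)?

n = 25 per group

Set Φ(δ − 1.282) = 0.8; then δ − 1.282 = Φ⁻¹(0.8) = 0.842, giving δ = 2.123.
δ = d·√(n/2) ⇒ n = 2(δ/d)² = 2 × (2.123 / 0.61)² = 24.23.
Rounding up, n = 25 per group.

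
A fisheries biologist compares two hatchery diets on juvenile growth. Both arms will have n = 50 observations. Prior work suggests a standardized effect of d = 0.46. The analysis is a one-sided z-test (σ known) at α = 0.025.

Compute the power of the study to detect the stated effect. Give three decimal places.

Noncentrality parameter: δ = d·√(n/2) = 0.46 × √(50/2) = 2.3000
Critical value for a one-sided test at α = 0.025: z_α = 1.960.
Power = Φ(δ − 1.960) = Φ(0.340) = 0.6331.

Power ≈ 0.633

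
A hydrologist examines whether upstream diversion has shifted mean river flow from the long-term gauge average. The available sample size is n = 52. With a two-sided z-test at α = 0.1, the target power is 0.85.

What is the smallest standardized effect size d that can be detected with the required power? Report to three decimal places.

Need Φ(δ − 1.645) = 0.85, so δ = 1.645 + 1.036 = 2.681.
(The second rejection-region term Φ(−δ − z_{α/2}) is negligible and dropped.)
δ = d·√n ⇒ d = δ/√n = 2.681/√52 = 0.3718.

d ≈ 0.372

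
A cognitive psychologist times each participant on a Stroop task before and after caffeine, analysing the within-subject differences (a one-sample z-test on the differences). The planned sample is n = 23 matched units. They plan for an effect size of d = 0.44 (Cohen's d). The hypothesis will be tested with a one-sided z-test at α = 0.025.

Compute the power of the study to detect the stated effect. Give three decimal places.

Power ≈ 0.560

Noncentrality parameter: δ = d·√n = 0.44 × √23 = 2.1102
One-sided α = 0.025 → critical value z_{0.025} = 1.960.
Power = P(Z > 1.960 − δ) = Φ(0.150) = 0.5597.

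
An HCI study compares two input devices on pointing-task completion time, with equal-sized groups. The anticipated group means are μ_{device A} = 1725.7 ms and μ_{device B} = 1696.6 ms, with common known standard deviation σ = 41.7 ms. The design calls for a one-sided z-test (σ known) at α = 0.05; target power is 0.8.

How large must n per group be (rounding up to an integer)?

n = 26 per group

Standardized effect: d = |μ_{device A} − μ_{device B}| / σ = |1725.7 − 1696.6| / 41.7 = 0.6978
For power 0.8 need Φ(δ − z_{0.05}) = 0.8, so δ = z_{0.05} + z_{0.20} = 1.645 + 0.842 = 2.486.
δ = d·√(n/2) ⇒ n = 2(δ/d)² = 2 × (2.486 / 0.6978)² = 25.39.
Rounding up, n = 26 per group.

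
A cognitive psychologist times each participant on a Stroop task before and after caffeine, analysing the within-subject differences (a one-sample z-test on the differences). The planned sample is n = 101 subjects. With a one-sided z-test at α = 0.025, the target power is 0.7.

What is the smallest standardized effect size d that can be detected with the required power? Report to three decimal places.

Required noncentrality: δ = z_{0.025} + z_{0.30} = 1.960 + 0.524 = 2.484.
δ = d·√n ⇒ d = δ/√n = 2.484/√101 = 0.2472.

d ≈ 0.247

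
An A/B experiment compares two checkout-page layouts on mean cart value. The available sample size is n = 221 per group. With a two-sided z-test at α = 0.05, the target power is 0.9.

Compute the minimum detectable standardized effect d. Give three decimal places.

d ≈ 0.308

Required noncentrality: δ = z_{0.025} + z_{0.10} = 1.960 + 1.282 = 3.242.
(Lower-tail contribution to power is negligible for δ > 0.)
δ = d·√(n/2) ⇒ d = δ/√(n/2) = 3.242/√(221/2) = 0.3084.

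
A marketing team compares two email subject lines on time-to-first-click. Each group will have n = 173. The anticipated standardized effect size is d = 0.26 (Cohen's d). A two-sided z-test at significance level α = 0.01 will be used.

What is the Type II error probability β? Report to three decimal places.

Noncentrality parameter: δ = d·√(n/2) = 0.26 × √(173/2) = 2.4181
Two-sided α = 0.01 → critical value z_{0.005} = 2.576.
Power = Φ(δ − 2.576) + Φ(−δ − 2.576) = Φ(-0.158) + Φ(-4.994) = 0.4374 + 0.0000 = 0.4374.
Type II error: β = 1 − power = 1 − 0.4374 = 0.5626.

β ≈ 0.563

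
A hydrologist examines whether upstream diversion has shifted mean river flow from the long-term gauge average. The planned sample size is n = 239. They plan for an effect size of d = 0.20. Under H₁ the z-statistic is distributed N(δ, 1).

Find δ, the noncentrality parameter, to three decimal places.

δ ≈ 3.092

The noncentrality parameter scales effect size by the design's sample-size factor: δ = d·√n = 0.20 × √239 = 3.0919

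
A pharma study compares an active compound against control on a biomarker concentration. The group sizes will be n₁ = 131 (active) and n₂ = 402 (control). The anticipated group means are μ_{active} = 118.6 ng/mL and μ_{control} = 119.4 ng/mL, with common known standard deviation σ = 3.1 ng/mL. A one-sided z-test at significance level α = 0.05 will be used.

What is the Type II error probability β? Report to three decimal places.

Standardized effect: d = |μ_{active} − μ_{control}| / σ = |118.6 − 119.4| / 3.1 = 0.2581
Noncentrality parameter: δ = d / √(1/n₁ + 1/n₂) = 0.2581 / √(1/131 + 1/402) = 2.5652
Critical value for a one-sided test at α = 0.05: z_α = 1.645.
Power = Φ(δ − 1.645) = Φ(0.920) = 0.8213.
Type II error: β = 1 − power = 1 − 0.8213 = 0.1787.

β ≈ 0.179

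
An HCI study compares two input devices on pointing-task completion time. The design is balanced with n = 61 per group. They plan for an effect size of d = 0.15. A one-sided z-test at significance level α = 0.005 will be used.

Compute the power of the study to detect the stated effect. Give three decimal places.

Noncentrality parameter: δ = d·√(n/2) = 0.15 × √(61/2) = 0.8284
One-sided α = 0.005 → critical value z_{0.005} = 2.576.
Power = Φ(δ − 2.576) = Φ(-1.747) = 0.0403.

Power ≈ 0.040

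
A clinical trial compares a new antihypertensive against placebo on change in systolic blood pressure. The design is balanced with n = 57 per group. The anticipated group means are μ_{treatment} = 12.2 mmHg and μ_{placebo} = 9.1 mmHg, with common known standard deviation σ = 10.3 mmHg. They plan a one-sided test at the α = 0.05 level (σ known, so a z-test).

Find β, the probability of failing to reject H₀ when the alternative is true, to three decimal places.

Standardized effect: d = |μ_{treatment} − μ_{placebo}| / σ = |12.2 − 9.1| / 10.3 = 0.3010
Noncentrality parameter: δ = d·√(n/2) = 0.3010 × √(57/2) = 1.6067
One-sided α = 0.05 → critical value z_{0.05} = 1.645.
Power = Φ(δ − 1.645) = Φ(-0.038) = 0.4848.
Type II error: β = 1 − power = 1 − 0.4848 = 0.5152.

β ≈ 0.515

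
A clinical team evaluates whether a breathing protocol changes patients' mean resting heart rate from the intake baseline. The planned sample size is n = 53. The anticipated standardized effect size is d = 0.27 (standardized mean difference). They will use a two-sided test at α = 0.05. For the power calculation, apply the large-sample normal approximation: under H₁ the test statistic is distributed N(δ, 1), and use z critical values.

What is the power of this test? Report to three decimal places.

Noncentrality parameter: δ = d·√n = 0.27 × √53 = 1.9656
Critical value for a two-sided test at α = 0.05: z_{α/2} = 1.960.
Power = Φ(δ − 1.960) + Φ(−δ − 1.960) = Φ(0.006) + Φ(-3.926) = 0.5023 + 0.0000 = 0.5023.

Power ≈ 0.502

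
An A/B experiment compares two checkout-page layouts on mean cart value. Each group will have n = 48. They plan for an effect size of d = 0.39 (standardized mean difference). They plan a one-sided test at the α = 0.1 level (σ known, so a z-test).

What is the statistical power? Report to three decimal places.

Noncentrality parameter: δ = d·√(n/2) = 0.39 × √(48/2) = 1.9106
Critical value for a one-sided test at α = 0.1: z_α = 1.282.
Power = Φ(δ − 1.282) = Φ(0.629) = 0.7353.

Power ≈ 0.735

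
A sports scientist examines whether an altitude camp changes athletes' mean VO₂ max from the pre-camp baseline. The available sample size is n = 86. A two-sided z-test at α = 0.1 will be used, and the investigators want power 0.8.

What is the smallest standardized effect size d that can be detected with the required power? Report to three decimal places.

Need Φ(δ − 1.645) = 0.8, so δ = 1.645 + 0.842 = 2.486.
(Lower-tail contribution to power is negligible for δ > 0.)
δ = d·√n ⇒ d = δ/√n = 2.486/√86 = 0.2681.

d ≈ 0.268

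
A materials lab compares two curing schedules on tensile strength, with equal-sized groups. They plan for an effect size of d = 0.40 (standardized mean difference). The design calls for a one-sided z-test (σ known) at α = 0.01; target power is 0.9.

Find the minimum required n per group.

n = 163 per group

For power 0.9 need Φ(δ − z_{0.01}) = 0.9, so δ = z_{0.01} + z_{0.10} = 2.326 + 1.282 = 3.608.
δ = d·√(n/2) ⇒ n = 2(δ/d)² = 2 × (3.608 / 0.40)² = 162.71.
Rounding up, n = 163 per group.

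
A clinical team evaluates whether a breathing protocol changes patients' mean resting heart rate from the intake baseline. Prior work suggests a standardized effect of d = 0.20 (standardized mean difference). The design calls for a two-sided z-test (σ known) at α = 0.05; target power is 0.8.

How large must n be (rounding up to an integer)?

n = 197

For power 0.8 need Φ(δ − z_{0.025}) = 0.8, so δ = z_{0.025} + z_{0.20} = 1.960 + 0.842 = 2.802.
(Ignoring the negligible lower-tail rejection probability gives the usual closed-form inversion.)
δ = d·√n ⇒ n = (δ/d)² = (2.802 / 0.20)² = 196.22.
Rounding up, n = 197.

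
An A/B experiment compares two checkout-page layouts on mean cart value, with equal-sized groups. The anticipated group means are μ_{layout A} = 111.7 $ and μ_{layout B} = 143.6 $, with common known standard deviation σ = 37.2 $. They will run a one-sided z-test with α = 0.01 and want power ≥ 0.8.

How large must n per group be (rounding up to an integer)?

n = 28 per group

Standardized effect: d = |μ_{layout A} − μ_{layout B}| / σ = |111.7 − 143.6| / 37.2 = 0.8575
Set Φ(δ − 2.326) = 0.8; then δ − 2.326 = Φ⁻¹(0.8) = 0.842, giving δ = 3.168.
δ = d·√(n/2) ⇒ n = 2(δ/d)² = 2 × (3.168 / 0.8575)² = 27.30.
Round up to the next whole unit.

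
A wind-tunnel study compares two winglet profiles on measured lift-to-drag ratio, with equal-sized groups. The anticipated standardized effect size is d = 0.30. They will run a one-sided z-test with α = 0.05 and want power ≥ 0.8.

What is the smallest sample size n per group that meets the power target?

n = 138 per group

For power 0.8 need Φ(δ − z_{0.05}) = 0.8, so δ = z_{0.05} + z_{0.20} = 1.645 + 0.842 = 2.486.
δ = d·√(n/2) ⇒ n = 2(δ/d)² = 2 × (2.486 / 0.30)² = 137.39.
Rounding up, n = 138 per group.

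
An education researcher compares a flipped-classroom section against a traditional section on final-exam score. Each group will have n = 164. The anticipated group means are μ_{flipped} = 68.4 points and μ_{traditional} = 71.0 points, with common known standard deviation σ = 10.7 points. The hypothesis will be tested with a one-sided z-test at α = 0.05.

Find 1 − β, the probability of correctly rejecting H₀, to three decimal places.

Power ≈ 0.711

Standardized effect: d = |μ_{flipped} − μ_{traditional}| / σ = |68.4 − 71.0| / 10.7 = 0.2430
Noncentrality parameter: δ = d·√(n/2) = 0.2430 × √(164/2) = 2.2004
One-sided α = 0.05 → critical value z_{0.05} = 1.645.
Power = Φ(δ − 1.645) = Φ(0.556) = 0.7107.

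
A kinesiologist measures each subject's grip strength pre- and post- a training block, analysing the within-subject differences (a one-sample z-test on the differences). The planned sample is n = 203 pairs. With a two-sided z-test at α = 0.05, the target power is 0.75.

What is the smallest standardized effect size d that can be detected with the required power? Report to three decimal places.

Need Φ(δ − 1.960) = 0.75, so δ = 1.960 + 0.674 = 2.634.
(The second rejection-region term Φ(−δ − z_{α/2}) is negligible and dropped.)
δ = d·√n ⇒ d = δ/√n = 2.634/√203 = 0.1849.

d ≈ 0.185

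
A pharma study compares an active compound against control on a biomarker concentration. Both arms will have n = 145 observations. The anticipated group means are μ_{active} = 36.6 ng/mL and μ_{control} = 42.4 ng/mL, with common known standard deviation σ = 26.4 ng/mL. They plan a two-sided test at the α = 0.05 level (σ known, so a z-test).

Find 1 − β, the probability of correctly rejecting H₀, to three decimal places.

Standardized effect: d = |μ_{active} − μ_{control}| / σ = |36.6 − 42.4| / 26.4 = 0.2197
Noncentrality parameter: δ = d·√(n/2) = 0.2197 × √(145/2) = 1.8707
Critical value for a two-sided test at α = 0.05: z_{α/2} = 1.960.
Power = Φ(δ − 1.960) + Φ(−δ − 1.960) = Φ(-0.089) + Φ(-3.831) = 0.4644 + 0.0001 = 0.4645.

Power ≈ 0.464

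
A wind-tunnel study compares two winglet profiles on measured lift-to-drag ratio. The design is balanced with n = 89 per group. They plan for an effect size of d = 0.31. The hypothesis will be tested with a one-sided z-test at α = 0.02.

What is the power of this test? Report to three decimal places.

Noncentrality parameter: δ = d·√(n/2) = 0.31 × √(89/2) = 2.0680
One-sided α = 0.02 → critical value z_{0.02} = 2.054.
Power = P(Z > 2.054 − δ) = Φ(0.014) = 0.5057.

Power ≈ 0.506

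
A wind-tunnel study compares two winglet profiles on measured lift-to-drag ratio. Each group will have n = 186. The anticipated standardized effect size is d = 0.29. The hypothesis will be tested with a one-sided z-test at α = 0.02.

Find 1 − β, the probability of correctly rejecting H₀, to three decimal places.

Power ≈ 0.771

Noncentrality parameter: δ = d·√(n/2) = 0.29 × √(186/2) = 2.7967
Critical value for a one-sided test at α = 0.02: z_α = 2.054.
Power = P(Z > 2.054 − δ) = Φ(0.743) = 0.7712.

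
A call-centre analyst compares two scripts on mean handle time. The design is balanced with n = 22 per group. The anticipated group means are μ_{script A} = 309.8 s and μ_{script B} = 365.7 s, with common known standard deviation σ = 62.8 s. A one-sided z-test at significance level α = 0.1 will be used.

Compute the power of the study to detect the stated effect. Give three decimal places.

Standardized effect: d = |μ_{script A} − μ_{script B}| / σ = |309.8 − 365.7| / 62.8 = 0.8901
Noncentrality parameter: δ = d·√(n/2) = 0.8901 × √(22/2) = 2.9522
Critical value for a one-sided test at α = 0.1: z_α = 1.282.
Power = Φ(δ − 1.282) = Φ(1.671) = 0.9526.

Power ≈ 0.953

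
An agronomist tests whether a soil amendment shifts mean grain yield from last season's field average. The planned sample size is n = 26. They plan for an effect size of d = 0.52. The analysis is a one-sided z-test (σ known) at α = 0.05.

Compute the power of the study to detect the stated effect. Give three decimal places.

Noncentrality parameter: δ = d·√n = 0.52 × √26 = 2.6515
Critical value for a one-sided test at α = 0.05: z_α = 1.645.
Power = Φ(δ − 1.645) = Φ(1.007) = 0.8429.

Power ≈ 0.843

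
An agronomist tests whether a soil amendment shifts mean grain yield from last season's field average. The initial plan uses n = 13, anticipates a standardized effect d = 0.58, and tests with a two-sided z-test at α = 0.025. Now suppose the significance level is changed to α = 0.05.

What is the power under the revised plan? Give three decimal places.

δ = d·√n = 0.58 × √13 = 2.0912 (unchanged). New critical value: z_{0.025} = 1.960.
Revised power = Φ(δ − 1.960) + Φ(−δ − 1.960) = Φ(0.131) + Φ(-4.051) = 0.5522 + 0.0000 = 0.5522.

Power ≈ 0.552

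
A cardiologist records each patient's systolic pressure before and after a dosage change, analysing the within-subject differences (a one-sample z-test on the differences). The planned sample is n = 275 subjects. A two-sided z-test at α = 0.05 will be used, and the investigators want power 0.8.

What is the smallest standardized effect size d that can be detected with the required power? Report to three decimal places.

Need Φ(δ − 1.960) = 0.8, so δ = 1.960 + 0.842 = 2.802.
(The second rejection-region term Φ(−δ − z_{α/2}) is negligible and dropped.)
δ = d·√n ⇒ d = δ/√n = 2.802/√275 = 0.1689.

d ≈ 0.169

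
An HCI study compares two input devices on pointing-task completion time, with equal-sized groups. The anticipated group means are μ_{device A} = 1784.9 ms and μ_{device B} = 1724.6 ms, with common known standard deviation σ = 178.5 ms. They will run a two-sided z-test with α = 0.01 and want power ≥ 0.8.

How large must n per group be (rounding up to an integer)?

n = 205 per group

Standardized effect: d = |μ_{device A} − μ_{device B}| / σ = |1784.9 − 1724.6| / 178.5 = 0.3378
For power 0.8 need Φ(δ − z_{0.005}) = 0.8, so δ = z_{0.005} + z_{0.20} = 2.576 + 0.842 = 3.417.
(The Φ(−δ − z_{α/2}) term is vanishingly small for δ > 0 and is dropped in the standard sample-size formula.)
δ = d·√(n/2) ⇒ n = 2(δ/d)² = 2 × (3.417 / 0.3378)² = 204.68.
Round up to the next whole unit.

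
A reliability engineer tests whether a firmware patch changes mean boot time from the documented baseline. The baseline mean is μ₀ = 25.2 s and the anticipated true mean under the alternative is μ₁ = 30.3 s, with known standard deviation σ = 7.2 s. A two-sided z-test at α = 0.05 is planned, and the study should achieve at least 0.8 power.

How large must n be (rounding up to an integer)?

Standardized effect: d = |μ₁ − μ₀| / σ = |30.3 − 25.2| / 7.2 = 0.7083
Set Φ(δ − 1.960) = 0.8; then δ − 1.960 = Φ⁻¹(0.8) = 0.842, giving δ = 2.802.
(The Φ(−δ − z_{α/2}) term is vanishingly small for δ > 0 and is dropped in the standard sample-size formula.)
δ = d·√n ⇒ n = (δ/d)² = (2.802 / 0.7083)² = 15.64.
Round up to the next whole unit.

n = 16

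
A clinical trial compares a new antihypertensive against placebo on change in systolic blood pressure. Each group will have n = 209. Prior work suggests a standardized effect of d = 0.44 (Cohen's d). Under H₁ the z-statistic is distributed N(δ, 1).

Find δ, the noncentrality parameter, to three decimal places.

δ ≈ 4.498

The noncentrality parameter scales effect size by the design's sample-size factor: δ = d·√(n/2) = 0.44 × √(209/2) = 4.4979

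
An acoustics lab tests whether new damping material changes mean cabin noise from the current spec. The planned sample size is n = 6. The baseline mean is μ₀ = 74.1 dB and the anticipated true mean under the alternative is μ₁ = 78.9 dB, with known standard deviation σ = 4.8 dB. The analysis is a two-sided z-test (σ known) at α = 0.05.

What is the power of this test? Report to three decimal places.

Power ≈ 0.688

Standardized effect: d = |μ₁ − μ₀| / σ = |78.9 − 74.1| / 4.8 = 1.0000
Noncentrality parameter: δ = d·√n = 1.0000 × √6 = 2.4495
Critical value for a two-sided test at α = 0.05: z_{α/2} = 1.960.
Power = Φ(δ − 1.960) + Φ(−δ − 1.960) = Φ(0.490) + Φ(-4.409) = 0.6878 + 0.0000 = 0.6878.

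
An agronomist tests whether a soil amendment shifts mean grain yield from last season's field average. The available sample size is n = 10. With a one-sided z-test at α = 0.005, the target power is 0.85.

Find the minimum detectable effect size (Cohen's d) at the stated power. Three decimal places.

Need Φ(δ − 2.576) = 0.85, so δ = 2.576 + 1.036 = 3.612.
δ = d·√n ⇒ d = δ/√n = 3.612/√10 = 1.1423.

d ≈ 1.142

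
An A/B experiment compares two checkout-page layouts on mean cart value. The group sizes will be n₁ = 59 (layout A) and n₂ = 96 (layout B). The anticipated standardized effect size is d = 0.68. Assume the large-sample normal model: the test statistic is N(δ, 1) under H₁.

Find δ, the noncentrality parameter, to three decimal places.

δ = d / √(1/n₁ + 1/n₂) = 0.68 / √(1/59 + 1/96) = 4.1106

δ ≈ 4.111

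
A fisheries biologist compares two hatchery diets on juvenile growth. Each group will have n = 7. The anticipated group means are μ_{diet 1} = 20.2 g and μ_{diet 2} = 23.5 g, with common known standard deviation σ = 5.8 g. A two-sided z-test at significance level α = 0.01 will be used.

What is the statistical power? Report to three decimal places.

Standardized effect: d = |μ_{diet 1} − μ_{diet 2}| / σ = |20.2 − 23.5| / 5.8 = 0.5690
Noncentrality parameter: δ = d·√(n/2) = 0.5690 × √(7/2) = 1.0644
Two-sided α = 0.01 → critical value z_{0.005} = 2.576.
Power = Φ(δ − 2.576) + Φ(−δ − 2.576) = Φ(-1.511) + Φ(-3.640) = 0.0653 + 0.0001 = 0.0655.

Power ≈ 0.065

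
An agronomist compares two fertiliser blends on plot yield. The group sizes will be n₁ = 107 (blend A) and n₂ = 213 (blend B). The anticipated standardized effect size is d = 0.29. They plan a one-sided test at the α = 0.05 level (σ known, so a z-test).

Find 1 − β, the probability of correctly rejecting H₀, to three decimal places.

Noncentrality parameter: δ = d / √(1/n₁ + 1/n₂) = 0.29 / √(1/107 + 1/213) = 2.4474
One-sided α = 0.05 → critical value z_{0.05} = 1.645.
Power = P(Z > 1.645 − δ) = Φ(0.803) = 0.7889.

Power ≈ 0.789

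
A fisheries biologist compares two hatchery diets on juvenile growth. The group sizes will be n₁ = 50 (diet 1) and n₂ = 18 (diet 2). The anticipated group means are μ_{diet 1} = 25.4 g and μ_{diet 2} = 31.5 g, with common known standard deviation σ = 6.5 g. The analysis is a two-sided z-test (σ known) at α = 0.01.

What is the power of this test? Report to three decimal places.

Power ≈ 0.799

Standardized effect: d = |μ_{diet 1} − μ_{diet 2}| / σ = |25.4 − 31.5| / 6.5 = 0.9385
Noncentrality parameter: δ = d / √(1/n₁ + 1/n₂) = 0.9385 / √(1/50 + 1/18) = 3.4142
Two-sided α = 0.01 → critical value z_{0.005} = 2.576.
Power = Φ(δ − 2.576) + Φ(−δ − 2.576) = Φ(0.838) + Φ(-5.990) = 0.7991 + 0.0000 = 0.7991.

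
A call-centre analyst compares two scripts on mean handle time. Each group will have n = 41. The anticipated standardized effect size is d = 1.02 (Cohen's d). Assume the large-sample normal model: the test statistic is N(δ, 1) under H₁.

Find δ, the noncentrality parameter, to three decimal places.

δ ≈ 4.618

The noncentrality parameter scales effect size by the design's sample-size factor: δ = d·√(n/2) = 1.02 × √(41/2) = 4.6182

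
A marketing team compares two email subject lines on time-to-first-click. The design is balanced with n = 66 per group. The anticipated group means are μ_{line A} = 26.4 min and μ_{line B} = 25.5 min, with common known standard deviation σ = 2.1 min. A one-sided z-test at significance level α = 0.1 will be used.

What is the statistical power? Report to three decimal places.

Standardized effect: d = |μ_{line A} − μ_{line B}| / σ = |26.4 − 25.5| / 2.1 = 0.4286
Noncentrality parameter: δ = d·√(n/2) = 0.4286 × √(66/2) = 2.4620
One-sided α = 0.1 → critical value z_{0.1} = 1.282.
Power = P(Z > 1.282 − δ) = Φ(1.180) = 0.8811.

Power ≈ 0.881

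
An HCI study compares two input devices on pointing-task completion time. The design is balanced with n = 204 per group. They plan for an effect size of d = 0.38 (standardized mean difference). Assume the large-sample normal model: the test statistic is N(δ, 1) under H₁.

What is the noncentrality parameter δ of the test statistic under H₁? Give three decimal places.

δ ≈ 3.838

The noncentrality parameter scales effect size by the design's sample-size factor: δ = d·√(n/2) = 0.38 × √(204/2) = 3.8378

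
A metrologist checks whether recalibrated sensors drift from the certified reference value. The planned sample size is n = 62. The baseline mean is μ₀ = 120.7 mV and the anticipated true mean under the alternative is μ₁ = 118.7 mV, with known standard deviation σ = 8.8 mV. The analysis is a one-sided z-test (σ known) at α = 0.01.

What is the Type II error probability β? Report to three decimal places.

β ≈ 0.704

Standardized effect: d = |μ₁ − μ₀| / σ = |118.7 − 120.7| / 8.8 = 0.2273
Noncentrality parameter: δ = d·√n = 0.2273 × √62 = 1.7895
Critical value for a one-sided test at α = 0.01: z_α = 2.326.
Power = Φ(δ − 2.326) = Φ(-0.537) = 0.2957.
Type II error: β = 1 − power = 1 − 0.2957 = 0.7043.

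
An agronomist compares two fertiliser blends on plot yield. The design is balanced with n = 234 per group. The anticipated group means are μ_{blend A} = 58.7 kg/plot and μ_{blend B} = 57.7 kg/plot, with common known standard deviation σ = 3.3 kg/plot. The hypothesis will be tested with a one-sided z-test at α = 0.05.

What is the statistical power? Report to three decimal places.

Standardized effect: d = |μ_{blend A} − μ_{blend B}| / σ = |58.7 − 57.7| / 3.3 = 0.3030
Noncentrality parameter: δ = d·√(n/2) = 0.3030 × √(234/2) = 3.2778
One-sided α = 0.05 → critical value z_{0.05} = 1.645.
Power = P(Z > 1.645 − δ) = Φ(1.633) = 0.9488.

Power ≈ 0.949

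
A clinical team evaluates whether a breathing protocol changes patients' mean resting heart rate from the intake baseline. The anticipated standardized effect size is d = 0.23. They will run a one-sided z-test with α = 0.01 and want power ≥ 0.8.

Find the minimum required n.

n = 190

Set Φ(δ − 2.326) = 0.8; then δ − 2.326 = Φ⁻¹(0.8) = 0.842, giving δ = 3.168.
δ = d·√n ⇒ n = (δ/d)² = (3.168 / 0.23)² = 189.72.
Round up to the next whole unit.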